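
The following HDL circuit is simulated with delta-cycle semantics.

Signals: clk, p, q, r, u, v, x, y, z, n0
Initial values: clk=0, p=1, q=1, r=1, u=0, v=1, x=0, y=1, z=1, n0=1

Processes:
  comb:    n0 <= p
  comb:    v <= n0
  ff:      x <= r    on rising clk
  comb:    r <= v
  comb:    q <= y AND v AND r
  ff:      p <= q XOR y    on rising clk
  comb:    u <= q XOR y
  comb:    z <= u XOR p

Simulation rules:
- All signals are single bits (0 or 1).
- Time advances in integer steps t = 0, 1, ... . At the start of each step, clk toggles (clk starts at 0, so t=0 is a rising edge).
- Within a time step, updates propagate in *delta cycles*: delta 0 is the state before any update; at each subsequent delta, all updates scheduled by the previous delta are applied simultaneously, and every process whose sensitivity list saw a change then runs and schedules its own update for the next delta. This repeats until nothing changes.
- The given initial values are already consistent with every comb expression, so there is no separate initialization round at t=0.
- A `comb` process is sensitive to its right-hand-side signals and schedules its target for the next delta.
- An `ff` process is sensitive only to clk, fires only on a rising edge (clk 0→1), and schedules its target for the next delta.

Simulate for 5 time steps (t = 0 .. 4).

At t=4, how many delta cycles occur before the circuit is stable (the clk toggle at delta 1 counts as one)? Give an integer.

7

t0.Δ0 y=1 r=1 p=1 z=1 q=1 x=0 n0=1 u=0 clk=0 v=1
t0.Δ1 y=1 r=1 p=1 z=1 q=1 x=0 n0=1 u=0 clk=1 v=1
t0.Δ2 y=1 r=1 p=0 z=1 q=1 x=1 n0=1 u=0 clk=1 v=1
t0.Δ3 y=1 r=1 p=0 z=0 q=1 x=1 n0=0 u=0 clk=1 v=1
t0.Δ4 y=1 r=1 p=0 z=0 q=1 x=1 n0=0 u=0 clk=1 v=0
t0.Δ5 y=1 r=0 p=0 z=0 q=0 x=1 n0=0 u=0 clk=1 v=0
t0.Δ6 y=1 r=0 p=0 z=0 q=0 x=1 n0=0 u=1 clk=1 v=0
t0.Δ7 y=1 r=0 p=0 z=1 q=0 x=1 n0=0 u=1 clk=1 v=0
t1.Δ0 y=1 r=0 p=0 z=1 q=0 x=1 n0=0 u=1 clk=1 v=0
t1.Δ1 y=1 r=0 p=0 z=1 q=0 x=1 n0=0 u=1 clk=0 v=0
t2.Δ0 y=1 r=0 p=0 z=1 q=0 x=1 n0=0 u=1 clk=0 v=0
t2.Δ1 y=1 r=0 p=0 z=1 q=0 x=1 n0=0 u=1 clk=1 v=0
t2.Δ2 y=1 r=0 p=1 z=1 q=0 x=0 n0=0 u=1 clk=1 v=0
t2.Δ3 y=1 r=0 p=1 z=0 q=0 x=0 n0=1 u=1 clk=1 v=0
t2.Δ4 y=1 r=0 p=1 z=0 q=0 x=0 n0=1 u=1 clk=1 v=1
t2.Δ5 y=1 r=1 p=1 z=0 q=0 x=0 n0=1 u=1 clk=1 v=1
t2.Δ6 y=1 r=1 p=1 z=0 q=1 x=0 n0=1 u=1 clk=1 v=1
t2.Δ7 y=1 r=1 p=1 z=0 q=1 x=0 n0=1 u=0 clk=1 v=1
t2.Δ8 y=1 r=1 p=1 z=1 q=1 x=0 n0=1 u=0 clk=1 v=1
t3.Δ0 y=1 r=1 p=1 z=1 q=1 x=0 n0=1 u=0 clk=1 v=1
t3.Δ1 y=1 r=1 p=1 z=1 q=1 x=0 n0=1 u=0 clk=0 v=1
t4.Δ0 y=1 r=1 p=1 z=1 q=1 x=0 n0=1 u=0 clk=0 v=1
t4.Δ1 y=1 r=1 p=1 z=1 q=1 x=0 n0=1 u=0 clk=1 v=1
t4.Δ2 y=1 r=1 p=0 z=1 q=1 x=1 n0=1 u=0 clk=1 v=1
t4.Δ3 y=1 r=1 p=0 z=0 q=1 x=1 n0=0 u=0 clk=1 v=1
t4.Δ4 y=1 r=1 p=0 z=0 q=1 x=1 n0=0 u=0 clk=1 v=0
t4.Δ5 y=1 r=0 p=0 z=0 q=0 x=1 n0=0 u=0 clk=1 v=0
t4.Δ6 y=1 r=0 p=0 z=0 q=0 x=1 n0=0 u=1 clk=1 v=0
t4.Δ7 y=1 r=0 p=0 z=1 q=0 x=1 n0=0 u=1 clk=1 v=0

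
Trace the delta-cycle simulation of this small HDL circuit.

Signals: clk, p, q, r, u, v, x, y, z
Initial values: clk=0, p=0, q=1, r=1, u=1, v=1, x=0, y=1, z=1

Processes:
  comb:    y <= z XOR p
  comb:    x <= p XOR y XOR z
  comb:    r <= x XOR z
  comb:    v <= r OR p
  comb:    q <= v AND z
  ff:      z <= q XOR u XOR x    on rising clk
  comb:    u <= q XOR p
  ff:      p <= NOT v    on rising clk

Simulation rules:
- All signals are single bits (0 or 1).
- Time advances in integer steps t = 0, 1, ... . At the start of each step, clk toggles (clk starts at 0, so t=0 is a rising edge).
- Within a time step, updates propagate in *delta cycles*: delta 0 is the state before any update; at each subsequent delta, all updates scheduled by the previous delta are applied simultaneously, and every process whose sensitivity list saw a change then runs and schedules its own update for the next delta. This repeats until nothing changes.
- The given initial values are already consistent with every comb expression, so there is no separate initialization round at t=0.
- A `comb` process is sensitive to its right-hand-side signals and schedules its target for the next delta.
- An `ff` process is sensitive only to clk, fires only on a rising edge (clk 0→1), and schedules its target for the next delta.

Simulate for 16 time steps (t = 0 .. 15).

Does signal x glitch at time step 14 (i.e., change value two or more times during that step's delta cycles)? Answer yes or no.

yes

t0.Δ0 x=0 r=1 p=0 clk=0 z=1 v=1 y=1 q=1 u=1
t0.Δ1 x=0 r=1 p=0 clk=1 z=1 v=1 y=1 q=1 u=1
t0.Δ2 x=0 r=1 p=0 clk=1 z=0 v=1 y=1 q=1 u=1
t0.Δ3 x=1 r=0 p=0 clk=1 z=0 v=1 y=0 q=0 u=1
t0.Δ4 x=0 r=1 p=0 clk=1 z=0 v=0 y=0 q=0 u=0
t0.Δ5 x=0 r=0 p=0 clk=1 z=0 v=1 y=0 q=0 u=0
t0.Δ6 x=0 r=0 p=0 clk=1 z=0 v=0 y=0 q=0 u=0
t1.Δ0 x=0 r=0 p=0 clk=1 z=0 v=0 y=0 q=0 u=0
t1.Δ1 x=0 r=0 p=0 clk=0 z=0 v=0 y=0 q=0 u=0
t2.Δ0 x=0 r=0 p=0 clk=0 z=0 v=0 y=0 q=0 u=0
t2.Δ1 x=0 r=0 p=0 clk=1 z=0 v=0 y=0 q=0 u=0
t2.Δ2 x=0 r=0 p=1 clk=1 z=0 v=0 y=0 q=0 u=0
t2.Δ3 x=1 r=0 p=1 clk=1 z=0 v=1 y=1 q=0 u=1
t2.Δ4 x=0 r=1 p=1 clk=1 z=0 v=1 y=1 q=0 u=1
t2.Δ5 x=0 r=0 p=1 clk=1 z=0 v=1 y=1 q=0 u=1
t3.Δ0 x=0 r=0 p=1 clk=1 z=0 v=1 y=1 q=0 u=1
t3.Δ1 x=0 r=0 p=1 clk=0 z=0 v=1 y=1 q=0 u=1
t4.Δ0 x=0 r=0 p=1 clk=0 z=0 v=1 y=1 q=0 u=1
t4.Δ1 x=0 r=0 p=1 clk=1 z=0 v=1 y=1 q=0 u=1
t4.Δ2 x=0 r=0 p=0 clk=1 z=1 v=1 y=1 q=0 u=1
t4.Δ3 x=0 r=1 p=0 clk=1 z=1 v=0 y=1 q=1 u=0
t4.Δ4 x=0 r=1 p=0 clk=1 z=1 v=1 y=1 q=0 u=1
t4.Δ5 x=0 r=1 p=0 clk=1 z=1 v=1 y=1 q=1 u=0
t4.Δ6 x=0 r=1 p=0 clk=1 z=1 v=1 y=1 q=1 u=1
t5.Δ0 x=0 r=1 p=0 clk=1 z=1 v=1 y=1 q=1 u=1
t5.Δ1 x=0 r=1 p=0 clk=0 z=1 v=1 y=1 q=1 u=1
t6.Δ0 x=0 r=1 p=0 clk=0 z=1 v=1 y=1 q=1 u=1
t6.Δ1 x=0 r=1 p=0 clk=1 z=1 v=1 y=1 q=1 u=1
t6.Δ2 x=0 r=1 p=0 clk=1 z=0 v=1 y=1 q=1 u=1
t6.Δ3 x=1 r=0 p=0 clk=1 z=0 v=1 y=0 q=0 u=1
t6.Δ4 x=0 r=1 p=0 clk=1 z=0 v=0 y=0 q=0 u=0
t6.Δ5 x=0 r=0 p=0 clk=1 z=0 v=1 y=0 q=0 u=0
t6.Δ6 x=0 r=0 p=0 clk=1 z=0 v=0 y=0 q=0 u=0
t7.Δ0 x=0 r=0 p=0 clk=1 z=0 v=0 y=0 q=0 u=0
t7.Δ1 x=0 r=0 p=0 clk=0 z=0 v=0 y=0 q=0 u=0
t8.Δ0 x=0 r=0 p=0 clk=0 z=0 v=0 y=0 q=0 u=0
t8.Δ1 x=0 r=0 p=0 clk=1 z=0 v=0 y=0 q=0 u=0
t8.Δ2 x=0 r=0 p=1 clk=1 z=0 v=0 y=0 q=0 u=0
t8.Δ3 x=1 r=0 p=1 clk=1 z=0 v=1 y=1 q=0 u=1
t8.Δ4 x=0 r=1 p=1 clk=1 z=0 v=1 y=1 q=0 u=1
t8.Δ5 x=0 r=0 p=1 clk=1 z=0 v=1 y=1 q=0 u=1
t9.Δ0 x=0 r=0 p=1 clk=1 z=0 v=1 y=1 q=0 u=1
t9.Δ1 x=0 r=0 p=1 clk=0 z=0 v=1 y=1 q=0 u=1
t10.Δ0 x=0 r=0 p=1 clk=0 z=0 v=1 y=1 q=0 u=1
t10.Δ1 x=0 r=0 p=1 clk=1 z=0 v=1 y=1 q=0 u=1
t10.Δ2 x=0 r=0 p=0 clk=1 z=1 v=1 y=1 q=0 u=1
t10.Δ3 x=0 r=1 p=0 clk=1 z=1 v=0 y=1 q=1 u=0
t10.Δ4 x=0 r=1 p=0 clk=1 z=1 v=1 y=1 q=0 u=1
t10.Δ5 x=0 r=1 p=0 clk=1 z=1 v=1 y=1 q=1 u=0
t10.Δ6 x=0 r=1 p=0 clk=1 z=1 v=1 y=1 q=1 u=1
t11.Δ0 x=0 r=1 p=0 clk=1 z=1 v=1 y=1 q=1 u=1
t11.Δ1 x=0 r=1 p=0 clk=0 z=1 v=1 y=1 q=1 u=1
t12.Δ0 x=0 r=1 p=0 clk=0 z=1 v=1 y=1 q=1 u=1
t12.Δ1 x=0 r=1 p=0 clk=1 z=1 v=1 y=1 q=1 u=1
t12.Δ2 x=0 r=1 p=0 clk=1 z=0 v=1 y=1 q=1 u=1
t12.Δ3 x=1 r=0 p=0 clk=1 z=0 v=1 y=0 q=0 u=1
t12.Δ4 x=0 r=1 p=0 clk=1 z=0 v=0 y=0 q=0 u=0
t12.Δ5 x=0 r=0 p=0 clk=1 z=0 v=1 y=0 q=0 u=0
t12.Δ6 x=0 r=0 p=0 clk=1 z=0 v=0 y=0 q=0 u=0
t13.Δ0 x=0 r=0 p=0 clk=1 z=0 v=0 y=0 q=0 u=0
t13.Δ1 x=0 r=0 p=0 clk=0 z=0 v=0 y=0 q=0 u=0
t14.Δ0 x=0 r=0 p=0 clk=0 z=0 v=0 y=0 q=0 u=0
t14.Δ1 x=0 r=0 p=0 clk=1 z=0 v=0 y=0 q=0 u=0
t14.Δ2 x=0 r=0 p=1 clk=1 z=0 v=0 y=0 q=0 u=0
t14.Δ3 x=1 r=0 p=1 clk=1 z=0 v=1 y=1 q=0 u=1
t14.Δ4 x=0 r=1 p=1 clk=1 z=0 v=1 y=1 q=0 u=1
t14.Δ5 x=0 r=0 p=1 clk=1 z=0 v=1 y=1 q=0 u=1
t15.Δ0 x=0 r=0 p=1 clk=1 z=0 v=1 y=1 q=0 u=1
t15.Δ1 x=0 r=0 p=1 clk=0 z=0 v=1 y=1 q=0 u=1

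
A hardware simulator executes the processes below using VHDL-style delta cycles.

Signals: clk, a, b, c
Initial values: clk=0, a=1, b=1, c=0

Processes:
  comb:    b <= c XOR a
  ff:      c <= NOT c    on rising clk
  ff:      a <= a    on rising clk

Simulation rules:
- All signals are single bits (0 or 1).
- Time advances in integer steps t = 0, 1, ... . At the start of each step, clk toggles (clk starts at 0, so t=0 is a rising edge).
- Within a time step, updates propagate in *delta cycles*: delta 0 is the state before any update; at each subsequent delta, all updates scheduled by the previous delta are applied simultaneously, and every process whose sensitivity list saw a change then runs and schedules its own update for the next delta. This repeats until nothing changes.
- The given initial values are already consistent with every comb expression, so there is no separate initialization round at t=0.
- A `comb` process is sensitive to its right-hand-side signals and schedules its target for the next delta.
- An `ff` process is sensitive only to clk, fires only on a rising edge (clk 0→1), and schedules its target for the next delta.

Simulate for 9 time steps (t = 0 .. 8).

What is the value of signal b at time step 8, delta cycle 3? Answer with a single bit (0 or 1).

t=0 Δ0: c=0 b=1 a=1 clk=0
  Δ1: clk:0→1
  Δ2: c:0→1
  Δ3: b:1→0
  (3Δ to stable)
t=1 Δ0: c=1 b=0 a=1 clk=1
  Δ1: clk:1→0
  (1Δ to stable)
t=2 Δ0: c=1 b=0 a=1 clk=0
  Δ1: clk:0→1
  Δ2: c:1→0
  Δ3: b:0→1
  (3Δ to stable)
t=3 Δ0: c=0 b=1 a=1 clk=1
  Δ1: clk:1→0
  (1Δ to stable)
t=4 Δ0: c=0 b=1 a=1 clk=0
  Δ1: clk:0→1
  Δ2: c:0→1
  Δ3: b:1→0
  (3Δ to stable)
t=5 Δ0: c=1 b=0 a=1 clk=1
  Δ1: clk:1→0
  (1Δ to stable)
t=6 Δ0: c=1 b=0 a=1 clk=0
  Δ1: clk:0→1
  Δ2: c:1→0
  Δ3: b:0→1
  (3Δ to stable)
t=7 Δ0: c=0 b=1 a=1 clk=1
  Δ1: clk:1→0
  (1Δ to stable)
t=8 Δ0: c=0 b=1 a=1 clk=0
  Δ1: clk:0→1
  Δ2: c:0→1
  Δ3: b:1→0
  (3Δ to stable)

0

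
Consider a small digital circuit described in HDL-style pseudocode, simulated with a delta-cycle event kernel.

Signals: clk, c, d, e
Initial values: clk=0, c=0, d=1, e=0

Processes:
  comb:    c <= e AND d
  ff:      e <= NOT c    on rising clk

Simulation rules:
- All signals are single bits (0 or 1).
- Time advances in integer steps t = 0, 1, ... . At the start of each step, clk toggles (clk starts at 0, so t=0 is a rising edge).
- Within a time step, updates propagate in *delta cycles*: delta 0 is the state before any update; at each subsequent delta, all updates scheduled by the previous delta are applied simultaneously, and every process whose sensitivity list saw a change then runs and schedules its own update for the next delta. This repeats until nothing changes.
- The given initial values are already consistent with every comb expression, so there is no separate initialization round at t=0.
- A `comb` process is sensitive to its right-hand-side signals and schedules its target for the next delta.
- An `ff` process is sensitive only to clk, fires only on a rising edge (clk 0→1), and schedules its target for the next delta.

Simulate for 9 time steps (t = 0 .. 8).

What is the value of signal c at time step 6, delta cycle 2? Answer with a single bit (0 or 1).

1

t0.Δ0 clk=0 c=0 e=0 d=1
t0.Δ1 clk=1 c=0 e=0 d=1
t0.Δ2 clk=1 c=0 e=1 d=1
t0.Δ3 clk=1 c=1 e=1 d=1
t1.Δ0 clk=1 c=1 e=1 d=1
t1.Δ1 clk=0 c=1 e=1 d=1
t2.Δ0 clk=0 c=1 e=1 d=1
t2.Δ1 clk=1 c=1 e=1 d=1
t2.Δ2 clk=1 c=1 e=0 d=1
t2.Δ3 clk=1 c=0 e=0 d=1
t3.Δ0 clk=1 c=0 e=0 d=1
t3.Δ1 clk=0 c=0 e=0 d=1
t4.Δ0 clk=0 c=0 e=0 d=1
t4.Δ1 clk=1 c=0 e=0 d=1
t4.Δ2 clk=1 c=0 e=1 d=1
t4.Δ3 clk=1 c=1 e=1 d=1
t5.Δ0 clk=1 c=1 e=1 d=1
t5.Δ1 clk=0 c=1 e=1 d=1
t6.Δ0 clk=0 c=1 e=1 d=1
t6.Δ1 clk=1 c=1 e=1 d=1
t6.Δ2 clk=1 c=1 e=0 d=1
t6.Δ3 clk=1 c=0 e=0 d=1
t7.Δ0 clk=1 c=0 e=0 d=1
t7.Δ1 clk=0 c=0 e=0 d=1
t8.Δ0 clk=0 c=0 e=0 d=1
t8.Δ1 clk=1 c=0 e=0 d=1
t8.Δ2 clk=1 c=0 e=1 d=1
t8.Δ3 clk=1 c=1 e=1 d=1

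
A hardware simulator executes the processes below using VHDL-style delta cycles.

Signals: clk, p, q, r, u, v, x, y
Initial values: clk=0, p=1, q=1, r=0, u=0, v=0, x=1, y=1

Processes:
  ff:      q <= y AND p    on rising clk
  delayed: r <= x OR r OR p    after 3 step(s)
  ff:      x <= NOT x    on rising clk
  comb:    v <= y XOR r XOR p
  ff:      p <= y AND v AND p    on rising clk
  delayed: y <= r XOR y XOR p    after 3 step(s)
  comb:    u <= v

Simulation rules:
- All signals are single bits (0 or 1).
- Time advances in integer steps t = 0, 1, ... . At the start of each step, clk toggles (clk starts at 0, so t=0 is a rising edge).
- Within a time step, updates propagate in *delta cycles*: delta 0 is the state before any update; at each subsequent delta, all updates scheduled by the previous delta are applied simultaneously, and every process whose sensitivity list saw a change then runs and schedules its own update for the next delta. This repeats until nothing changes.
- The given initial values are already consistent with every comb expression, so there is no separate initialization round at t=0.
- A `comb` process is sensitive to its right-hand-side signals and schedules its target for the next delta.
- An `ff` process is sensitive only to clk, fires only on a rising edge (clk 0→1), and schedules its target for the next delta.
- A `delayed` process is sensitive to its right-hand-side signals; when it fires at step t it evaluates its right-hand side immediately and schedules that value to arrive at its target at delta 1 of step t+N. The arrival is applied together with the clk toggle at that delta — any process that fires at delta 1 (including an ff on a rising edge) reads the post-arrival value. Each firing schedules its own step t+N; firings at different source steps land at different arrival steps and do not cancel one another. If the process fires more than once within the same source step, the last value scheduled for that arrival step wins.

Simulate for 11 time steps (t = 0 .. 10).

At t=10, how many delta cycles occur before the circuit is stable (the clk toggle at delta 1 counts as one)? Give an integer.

t0.Δ0 r=0 clk=0 q=1 u=0 y=1 v=0 p=1 x=1
t0.Δ1 r=0 clk=1 q=1 u=0 y=1 v=0 p=1 x=1
t0.Δ2 r=0 clk=1 q=1 u=0 y=1 v=0 p=0 x=0
t0.Δ3 r=0 clk=1 q=1 u=0 y=1 v=1 p=0 x=0
t0.Δ4 r=0 clk=1 q=1 u=1 y=1 v=1 p=0 x=0
t1.Δ0 r=0 clk=1 q=1 u=1 y=1 v=1 p=0 x=0
t1.Δ1 r=0 clk=0 q=1 u=1 y=1 v=1 p=0 x=0
t2.Δ0 r=0 clk=0 q=1 u=1 y=1 v=1 p=0 x=0
t2.Δ1 r=0 clk=1 q=1 u=1 y=1 v=1 p=0 x=0
t2.Δ2 r=0 clk=1 q=0 u=1 y=1 v=1 p=0 x=1
t3.Δ0 r=0 clk=1 q=0 u=1 y=1 v=1 p=0 x=1
t3.Δ1 r=0 clk=0 q=0 u=1 y=1 v=1 p=0 x=1
t4.Δ0 r=0 clk=0 q=0 u=1 y=1 v=1 p=0 x=1
t4.Δ1 r=0 clk=1 q=0 u=1 y=1 v=1 p=0 x=1
t4.Δ2 r=0 clk=1 q=0 u=1 y=1 v=1 p=0 x=0
t5.Δ0 r=0 clk=1 q=0 u=1 y=1 v=1 p=0 x=0
t5.Δ1 r=1 clk=0 q=0 u=1 y=1 v=1 p=0 x=0
t5.Δ2 r=1 clk=0 q=0 u=1 y=1 v=0 p=0 x=0
t5.Δ3 r=1 clk=0 q=0 u=0 y=1 v=0 p=0 x=0
t6.Δ0 r=1 clk=0 q=0 u=0 y=1 v=0 p=0 x=0
t6.Δ1 r=1 clk=1 q=0 u=0 y=1 v=0 p=0 x=0
t6.Δ2 r=1 clk=1 q=0 u=0 y=1 v=0 p=0 x=1
t7.Δ0 r=1 clk=1 q=0 u=0 y=1 v=0 p=0 x=1
t7.Δ1 r=0 clk=0 q=0 u=0 y=1 v=0 p=0 x=1
t7.Δ2 r=0 clk=0 q=0 u=0 y=1 v=1 p=0 x=1
t7.Δ3 r=0 clk=0 q=0 u=1 y=1 v=1 p=0 x=1
t8.Δ0 r=0 clk=0 q=0 u=1 y=1 v=1 p=0 x=1
t8.Δ1 r=1 clk=1 q=0 u=1 y=0 v=1 p=0 x=1
t8.Δ2 r=1 clk=1 q=0 u=1 y=0 v=1 p=0 x=0
t9.Δ0 r=1 clk=1 q=0 u=1 y=0 v=1 p=0 x=0
t9.Δ1 r=1 clk=0 q=0 u=1 y=0 v=1 p=0 x=0
t10.Δ0 r=1 clk=0 q=0 u=1 y=0 v=1 p=0 x=0
t10.Δ1 r=1 clk=1 q=0 u=1 y=1 v=1 p=0 x=0
t10.Δ2 r=1 clk=1 q=0 u=1 y=1 v=0 p=0 x=1
t10.Δ3 r=1 clk=1 q=0 u=0 y=1 v=0 p=0 x=1

3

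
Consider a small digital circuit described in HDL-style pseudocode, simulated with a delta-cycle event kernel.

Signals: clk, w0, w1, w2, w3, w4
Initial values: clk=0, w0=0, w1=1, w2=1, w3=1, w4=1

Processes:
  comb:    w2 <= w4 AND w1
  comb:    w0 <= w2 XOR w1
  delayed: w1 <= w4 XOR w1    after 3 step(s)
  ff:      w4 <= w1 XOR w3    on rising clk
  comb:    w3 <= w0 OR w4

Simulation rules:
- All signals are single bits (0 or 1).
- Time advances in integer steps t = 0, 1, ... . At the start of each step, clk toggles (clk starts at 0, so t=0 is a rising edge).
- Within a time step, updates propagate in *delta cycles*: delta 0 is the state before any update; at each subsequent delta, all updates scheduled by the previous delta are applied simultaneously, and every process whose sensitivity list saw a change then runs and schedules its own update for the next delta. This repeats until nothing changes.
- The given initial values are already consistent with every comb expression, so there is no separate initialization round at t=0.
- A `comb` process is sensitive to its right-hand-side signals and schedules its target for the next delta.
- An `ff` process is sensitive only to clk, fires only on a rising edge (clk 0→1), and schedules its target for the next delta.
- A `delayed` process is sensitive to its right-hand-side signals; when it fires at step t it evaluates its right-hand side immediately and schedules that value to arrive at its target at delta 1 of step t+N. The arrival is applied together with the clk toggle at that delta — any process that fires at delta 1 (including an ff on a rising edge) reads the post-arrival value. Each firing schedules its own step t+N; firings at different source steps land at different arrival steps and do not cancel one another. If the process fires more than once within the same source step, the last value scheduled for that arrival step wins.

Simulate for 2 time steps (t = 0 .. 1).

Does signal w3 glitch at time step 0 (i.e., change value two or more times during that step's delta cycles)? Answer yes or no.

[bits: w0,w1,w3,w2,clk,w4]
t=0: Δ0=011101 Δ1=011111 Δ2=011110 Δ3=010010 Δ4=110010 Δ5=111010 | 5Δ
t=1: Δ0=111010 Δ1=111000 | 1Δ

yes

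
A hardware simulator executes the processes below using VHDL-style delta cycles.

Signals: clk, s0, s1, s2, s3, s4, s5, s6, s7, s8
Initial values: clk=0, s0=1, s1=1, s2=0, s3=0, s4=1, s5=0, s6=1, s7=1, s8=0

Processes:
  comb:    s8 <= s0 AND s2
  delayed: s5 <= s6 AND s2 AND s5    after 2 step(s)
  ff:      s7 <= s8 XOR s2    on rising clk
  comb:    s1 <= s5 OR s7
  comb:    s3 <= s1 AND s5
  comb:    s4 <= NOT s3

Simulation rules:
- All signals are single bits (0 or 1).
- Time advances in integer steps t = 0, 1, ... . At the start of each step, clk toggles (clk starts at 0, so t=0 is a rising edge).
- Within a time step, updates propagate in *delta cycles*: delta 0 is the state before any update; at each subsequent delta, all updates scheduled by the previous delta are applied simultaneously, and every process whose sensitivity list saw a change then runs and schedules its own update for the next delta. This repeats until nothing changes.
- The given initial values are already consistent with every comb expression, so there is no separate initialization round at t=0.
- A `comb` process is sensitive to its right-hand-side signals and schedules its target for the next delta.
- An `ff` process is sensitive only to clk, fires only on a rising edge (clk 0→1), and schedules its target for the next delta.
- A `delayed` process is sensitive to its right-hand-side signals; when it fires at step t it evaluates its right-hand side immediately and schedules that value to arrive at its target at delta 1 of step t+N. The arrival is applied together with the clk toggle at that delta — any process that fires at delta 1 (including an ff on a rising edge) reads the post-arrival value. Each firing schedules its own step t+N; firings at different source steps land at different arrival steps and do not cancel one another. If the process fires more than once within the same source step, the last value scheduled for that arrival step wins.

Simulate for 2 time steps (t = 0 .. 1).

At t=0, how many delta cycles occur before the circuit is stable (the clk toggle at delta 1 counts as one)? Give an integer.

t=0 Δ0: s5=0 s2=0 clk=0 s0=1 s1=1 s8=0 s3=0 s4=1 s6=1 s7=1
  Δ1: clk:0→1
  Δ2: s7:1→0
  Δ3: s1:1→0
  (3Δ to stable)
t=1 Δ0: s5=0 s2=0 clk=1 s0=1 s1=0 s8=0 s3=0 s4=1 s6=1 s7=0
  Δ1: clk:1→0
  (1Δ to stable)

3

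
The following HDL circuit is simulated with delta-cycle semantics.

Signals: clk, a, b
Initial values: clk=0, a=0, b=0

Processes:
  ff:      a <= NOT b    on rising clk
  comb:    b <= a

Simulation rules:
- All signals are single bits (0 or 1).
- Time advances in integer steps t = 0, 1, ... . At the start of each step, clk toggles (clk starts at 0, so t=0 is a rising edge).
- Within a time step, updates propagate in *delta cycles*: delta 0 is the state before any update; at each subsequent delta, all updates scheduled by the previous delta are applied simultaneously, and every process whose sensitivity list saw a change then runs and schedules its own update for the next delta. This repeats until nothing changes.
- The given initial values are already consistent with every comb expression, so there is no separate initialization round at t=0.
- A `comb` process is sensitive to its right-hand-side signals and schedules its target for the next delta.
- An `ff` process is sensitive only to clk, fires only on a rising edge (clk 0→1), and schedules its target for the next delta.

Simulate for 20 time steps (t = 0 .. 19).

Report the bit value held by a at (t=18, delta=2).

t0.Δ0 a=0 clk=0 b=0
t0.Δ1 a=0 clk=1 b=0
t0.Δ2 a=1 clk=1 b=0
t0.Δ3 a=1 clk=1 b=1
t1.Δ0 a=1 clk=1 b=1
t1.Δ1 a=1 clk=0 b=1
t2.Δ0 a=1 clk=0 b=1
t2.Δ1 a=1 clk=1 b=1
t2.Δ2 a=0 clk=1 b=1
t2.Δ3 a=0 clk=1 b=0
t3.Δ0 a=0 clk=1 b=0
t3.Δ1 a=0 clk=0 b=0
t4.Δ0 a=0 clk=0 b=0
t4.Δ1 a=0 clk=1 b=0
t4.Δ2 a=1 clk=1 b=0
t4.Δ3 a=1 clk=1 b=1
t5.Δ0 a=1 clk=1 b=1
t5.Δ1 a=1 clk=0 b=1
t6.Δ0 a=1 clk=0 b=1
t6.Δ1 a=1 clk=1 b=1
t6.Δ2 a=0 clk=1 b=1
t6.Δ3 a=0 clk=1 b=0
t7.Δ0 a=0 clk=1 b=0
t7.Δ1 a=0 clk=0 b=0
t8.Δ0 a=0 clk=0 b=0
t8.Δ1 a=0 clk=1 b=0
t8.Δ2 a=1 clk=1 b=0
t8.Δ3 a=1 clk=1 b=1
t9.Δ0 a=1 clk=1 b=1
t9.Δ1 a=1 clk=0 b=1
t10.Δ0 a=1 clk=0 b=1
t10.Δ1 a=1 clk=1 b=1
t10.Δ2 a=0 clk=1 b=1
t10.Δ3 a=0 clk=1 b=0
t11.Δ0 a=0 clk=1 b=0
t11.Δ1 a=0 clk=0 b=0
t12.Δ0 a=0 clk=0 b=0
t12.Δ1 a=0 clk=1 b=0
t12.Δ2 a=1 clk=1 b=0
t12.Δ3 a=1 clk=1 b=1
t13.Δ0 a=1 clk=1 b=1
t13.Δ1 a=1 clk=0 b=1
t14.Δ0 a=1 clk=0 b=1
t14.Δ1 a=1 clk=1 b=1
t14.Δ2 a=0 clk=1 b=1
t14.Δ3 a=0 clk=1 b=0
t15.Δ0 a=0 clk=1 b=0
t15.Δ1 a=0 clk=0 b=0
t16.Δ0 a=0 clk=0 b=0
t16.Δ1 a=0 clk=1 b=0
t16.Δ2 a=1 clk=1 b=0
t16.Δ3 a=1 clk=1 b=1
t17.Δ0 a=1 clk=1 b=1
t17.Δ1 a=1 clk=0 b=1
t18.Δ0 a=1 clk=0 b=1
t18.Δ1 a=1 clk=1 b=1
t18.Δ2 a=0 clk=1 b=1
t18.Δ3 a=0 clk=1 b=0
t19.Δ0 a=0 clk=1 b=0
t19.Δ1 a=0 clk=0 b=0

0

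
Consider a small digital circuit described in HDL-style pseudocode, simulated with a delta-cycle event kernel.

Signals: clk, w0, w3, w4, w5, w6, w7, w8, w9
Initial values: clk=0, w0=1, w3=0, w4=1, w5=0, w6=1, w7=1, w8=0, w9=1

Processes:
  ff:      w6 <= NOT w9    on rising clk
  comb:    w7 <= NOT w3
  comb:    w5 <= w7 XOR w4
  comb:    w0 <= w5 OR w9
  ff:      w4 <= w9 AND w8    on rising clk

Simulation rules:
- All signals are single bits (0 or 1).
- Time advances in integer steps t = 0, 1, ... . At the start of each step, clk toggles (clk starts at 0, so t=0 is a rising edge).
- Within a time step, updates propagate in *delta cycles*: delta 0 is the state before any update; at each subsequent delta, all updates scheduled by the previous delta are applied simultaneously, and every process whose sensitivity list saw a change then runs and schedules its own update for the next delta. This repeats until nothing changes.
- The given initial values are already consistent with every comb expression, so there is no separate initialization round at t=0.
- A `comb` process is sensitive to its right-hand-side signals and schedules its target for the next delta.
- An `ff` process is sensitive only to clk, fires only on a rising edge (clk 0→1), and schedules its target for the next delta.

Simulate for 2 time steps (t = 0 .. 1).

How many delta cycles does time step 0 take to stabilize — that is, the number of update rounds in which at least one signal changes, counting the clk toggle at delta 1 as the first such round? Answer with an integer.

3

t=0 Δ0: w6=1 w3=0 clk=0 w5=0 w7=1 w0=1 w4=1 w8=0 w9=1
  Δ1: clk:0→1
  Δ2: w6:1→0, w4:1→0
  Δ3: w5:0→1
  (3Δ to stable)
t=1 Δ0: w6=0 w3=0 clk=1 w5=1 w7=1 w0=1 w4=0 w8=0 w9=1
  Δ1: clk:1→0
  (1Δ to stable)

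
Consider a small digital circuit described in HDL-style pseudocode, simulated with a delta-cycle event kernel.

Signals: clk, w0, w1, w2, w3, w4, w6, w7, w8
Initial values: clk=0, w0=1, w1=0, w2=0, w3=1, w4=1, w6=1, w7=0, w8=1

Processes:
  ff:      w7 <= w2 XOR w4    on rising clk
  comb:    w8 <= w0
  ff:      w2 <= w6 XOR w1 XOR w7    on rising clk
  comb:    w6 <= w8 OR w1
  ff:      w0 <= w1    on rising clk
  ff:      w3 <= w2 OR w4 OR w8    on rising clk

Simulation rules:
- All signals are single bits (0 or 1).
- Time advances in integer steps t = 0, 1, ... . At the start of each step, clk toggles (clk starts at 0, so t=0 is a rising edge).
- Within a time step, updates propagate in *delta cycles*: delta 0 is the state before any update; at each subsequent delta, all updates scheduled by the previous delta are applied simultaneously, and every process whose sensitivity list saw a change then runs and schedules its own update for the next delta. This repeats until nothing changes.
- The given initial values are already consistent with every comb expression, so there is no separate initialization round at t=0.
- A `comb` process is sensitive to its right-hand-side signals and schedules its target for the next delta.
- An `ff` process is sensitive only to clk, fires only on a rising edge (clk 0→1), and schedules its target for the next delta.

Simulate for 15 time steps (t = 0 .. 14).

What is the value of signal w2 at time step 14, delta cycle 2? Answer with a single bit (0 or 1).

[bits: w1,w4,w6,w3,w7,w0,w2,w8,clk]
t=0: Δ0=011101010 Δ1=011101011 Δ2=011110111 Δ3=011110101 Δ4=010110101 | 4Δ
t=1: Δ0=010110101 Δ1=010110100 | 1Δ
t=2: Δ0=010110100 Δ1=010110101 Δ2=010100101 | 2Δ
t=3: Δ0=010100101 Δ1=010100100 | 1Δ
t=4: Δ0=010100100 Δ1=010100101 Δ2=010100001 | 2Δ
t=5: Δ0=010100001 Δ1=010100000 | 1Δ
t=6: Δ0=010100000 Δ1=010100001 Δ2=010110001 | 2Δ
t=7: Δ0=010110001 Δ1=010110000 | 1Δ
t=8: Δ0=010110000 Δ1=010110001 Δ2=010110101 | 2Δ
t=9: Δ0=010110101 Δ1=010110100 | 1Δ
t=10: Δ0=010110100 Δ1=010110101 Δ2=010100101 | 2Δ
t=11: Δ0=010100101 Δ1=010100100 | 1Δ
t=12: Δ0=010100100 Δ1=010100101 Δ2=010100001 | 2Δ
t=13: Δ0=010100001 Δ1=010100000 | 1Δ
t=14: Δ0=010100000 Δ1=010100001 Δ2=010110001 | 2Δ

0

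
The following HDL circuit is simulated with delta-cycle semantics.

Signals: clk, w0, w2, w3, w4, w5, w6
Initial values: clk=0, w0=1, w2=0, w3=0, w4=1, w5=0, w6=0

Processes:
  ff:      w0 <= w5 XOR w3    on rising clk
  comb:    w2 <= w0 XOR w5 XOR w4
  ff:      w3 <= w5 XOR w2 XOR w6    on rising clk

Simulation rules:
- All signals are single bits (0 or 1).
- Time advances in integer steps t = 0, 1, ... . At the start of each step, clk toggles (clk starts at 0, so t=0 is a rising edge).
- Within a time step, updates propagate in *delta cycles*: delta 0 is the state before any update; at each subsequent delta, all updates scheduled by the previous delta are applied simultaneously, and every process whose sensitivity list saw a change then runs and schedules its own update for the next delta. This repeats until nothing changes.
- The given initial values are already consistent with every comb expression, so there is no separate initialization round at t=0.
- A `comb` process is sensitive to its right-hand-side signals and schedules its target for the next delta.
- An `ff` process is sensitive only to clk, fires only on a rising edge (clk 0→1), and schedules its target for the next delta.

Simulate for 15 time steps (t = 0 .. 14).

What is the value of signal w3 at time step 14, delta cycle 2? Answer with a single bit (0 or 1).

t=0 Δ0: w6=0 w3=0 w5=0 w4=1 w0=1 clk=0 w2=0
  Δ1: clk:0→1
  Δ2: w0:1→0
  Δ3: w2:0→1
  (3Δ to stable)
t=1 Δ0: w6=0 w3=0 w5=0 w4=1 w0=0 clk=1 w2=1
  Δ1: clk:1→0
  (1Δ to stable)
t=2 Δ0: w6=0 w3=0 w5=0 w4=1 w0=0 clk=0 w2=1
  Δ1: clk:0→1
  Δ2: w3:0→1
  (2Δ to stable)
t=3 Δ0: w6=0 w3=1 w5=0 w4=1 w0=0 clk=1 w2=1
  Δ1: clk:1→0
  (1Δ to stable)
t=4 Δ0: w6=0 w3=1 w5=0 w4=1 w0=0 clk=0 w2=1
  Δ1: clk:0→1
  Δ2: w0:0→1
  Δ3: w2:1→0
  (3Δ to stable)
t=5 Δ0: w6=0 w3=1 w5=0 w4=1 w0=1 clk=1 w2=0
  Δ1: clk:1→0
  (1Δ to stable)
t=6 Δ0: w6=0 w3=1 w5=0 w4=1 w0=1 clk=0 w2=0
  Δ1: clk:0→1
  Δ2: w3:1→0
  (2Δ to stable)
t=7 Δ0: w6=0 w3=0 w5=0 w4=1 w0=1 clk=1 w2=0
  Δ1: clk:1→0
  (1Δ to stable)
t=8 Δ0: w6=0 w3=0 w5=0 w4=1 w0=1 clk=0 w2=0
  Δ1: clk:0→1
  Δ2: w0:1→0
  Δ3: w2:0→1
  (3Δ to stable)
t=9 Δ0: w6=0 w3=0 w5=0 w4=1 w0=0 clk=1 w2=1
  Δ1: clk:1→0
  (1Δ to stable)
t=10 Δ0: w6=0 w3=0 w5=0 w4=1 w0=0 clk=0 w2=1
  Δ1: clk:0→1
  Δ2: w3:0→1
  (2Δ to stable)
t=11 Δ0: w6=0 w3=1 w5=0 w4=1 w0=0 clk=1 w2=1
  Δ1: clk:1→0
  (1Δ to stable)
t=12 Δ0: w6=0 w3=1 w5=0 w4=1 w0=0 clk=0 w2=1
  Δ1: clk:0→1
  Δ2: w0:0→1
  Δ3: w2:1→0
  (3Δ to stable)
t=13 Δ0: w6=0 w3=1 w5=0 w4=1 w0=1 clk=1 w2=0
  Δ1: clk:1→0
  (1Δ to stable)
t=14 Δ0: w6=0 w3=1 w5=0 w4=1 w0=1 clk=0 w2=0
  Δ1: clk:0→1
  Δ2: w3:1→0
  (2Δ to stable)

0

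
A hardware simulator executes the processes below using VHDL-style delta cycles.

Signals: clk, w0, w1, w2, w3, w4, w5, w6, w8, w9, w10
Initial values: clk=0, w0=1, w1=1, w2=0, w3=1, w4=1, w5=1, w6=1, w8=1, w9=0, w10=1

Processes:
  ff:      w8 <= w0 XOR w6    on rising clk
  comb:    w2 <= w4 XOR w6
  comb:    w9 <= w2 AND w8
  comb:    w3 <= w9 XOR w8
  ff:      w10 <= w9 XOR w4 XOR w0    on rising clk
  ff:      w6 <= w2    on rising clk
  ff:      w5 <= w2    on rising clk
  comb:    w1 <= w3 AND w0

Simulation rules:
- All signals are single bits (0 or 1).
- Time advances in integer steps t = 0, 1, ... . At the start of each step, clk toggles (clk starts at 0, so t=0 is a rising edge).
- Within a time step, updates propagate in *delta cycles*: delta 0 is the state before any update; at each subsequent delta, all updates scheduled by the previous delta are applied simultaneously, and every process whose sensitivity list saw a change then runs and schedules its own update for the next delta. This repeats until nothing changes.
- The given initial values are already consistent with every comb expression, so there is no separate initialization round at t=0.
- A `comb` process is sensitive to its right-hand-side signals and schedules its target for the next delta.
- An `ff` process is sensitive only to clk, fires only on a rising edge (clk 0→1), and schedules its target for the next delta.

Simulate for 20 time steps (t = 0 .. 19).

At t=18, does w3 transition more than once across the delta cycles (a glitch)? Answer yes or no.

t0.Δ0 w0=1 w1=1 w3=1 w6=1 w4=1 w9=0 w10=1 w8=1 clk=0 w2=0 w5=1
t0.Δ1 w0=1 w1=1 w3=1 w6=1 w4=1 w9=0 w10=1 w8=1 clk=1 w2=0 w5=1
t0.Δ2 w0=1 w1=1 w3=1 w6=0 w4=1 w9=0 w10=0 w8=0 clk=1 w2=0 w5=0
t0.Δ3 w0=1 w1=1 w3=0 w6=0 w4=1 w9=0 w10=0 w8=0 clk=1 w2=1 w5=0
t0.Δ4 w0=1 w1=0 w3=0 w6=0 w4=1 w9=0 w10=0 w8=0 clk=1 w2=1 w5=0
t1.Δ0 w0=1 w1=0 w3=0 w6=0 w4=1 w9=0 w10=0 w8=0 clk=1 w2=1 w5=0
t1.Δ1 w0=1 w1=0 w3=0 w6=0 w4=1 w9=0 w10=0 w8=0 clk=0 w2=1 w5=0
t2.Δ0 w0=1 w1=0 w3=0 w6=0 w4=1 w9=0 w10=0 w8=0 clk=0 w2=1 w5=0
t2.Δ1 w0=1 w1=0 w3=0 w6=0 w4=1 w9=0 w10=0 w8=0 clk=1 w2=1 w5=0
t2.Δ2 w0=1 w1=0 w3=0 w6=1 w4=1 w9=0 w10=0 w8=1 clk=1 w2=1 w5=1
t2.Δ3 w0=1 w1=0 w3=1 w6=1 w4=1 w9=1 w10=0 w8=1 clk=1 w2=0 w5=1
t2.Δ4 w0=1 w1=1 w3=0 w6=1 w4=1 w9=0 w10=0 w8=1 clk=1 w2=0 w5=1
t2.Δ5 w0=1 w1=0 w3=1 w6=1 w4=1 w9=0 w10=0 w8=1 clk=1 w2=0 w5=1
t2.Δ6 w0=1 w1=1 w3=1 w6=1 w4=1 w9=0 w10=0 w8=1 clk=1 w2=0 w5=1
t3.Δ0 w0=1 w1=1 w3=1 w6=1 w4=1 w9=0 w10=0 w8=1 clk=1 w2=0 w5=1
t3.Δ1 w0=1 w1=1 w3=1 w6=1 w4=1 w9=0 w10=0 w8=1 clk=0 w2=0 w5=1
t4.Δ0 w0=1 w1=1 w3=1 w6=1 w4=1 w9=0 w10=0 w8=1 clk=0 w2=0 w5=1
t4.Δ1 w0=1 w1=1 w3=1 w6=1 w4=1 w9=0 w10=0 w8=1 clk=1 w2=0 w5=1
t4.Δ2 w0=1 w1=1 w3=1 w6=0 w4=1 w9=0 w10=0 w8=0 clk=1 w2=0 w5=0
t4.Δ3 w0=1 w1=1 w3=0 w6=0 w4=1 w9=0 w10=0 w8=0 clk=1 w2=1 w5=0
t4.Δ4 w0=1 w1=0 w3=0 w6=0 w4=1 w9=0 w10=0 w8=0 clk=1 w2=1 w5=0
t5.Δ0 w0=1 w1=0 w3=0 w6=0 w4=1 w9=0 w10=0 w8=0 clk=1 w2=1 w5=0
t5.Δ1 w0=1 w1=0 w3=0 w6=0 w4=1 w9=0 w10=0 w8=0 clk=0 w2=1 w5=0
t6.Δ0 w0=1 w1=0 w3=0 w6=0 w4=1 w9=0 w10=0 w8=0 clk=0 w2=1 w5=0
t6.Δ1 w0=1 w1=0 w3=0 w6=0 w4=1 w9=0 w10=0 w8=0 clk=1 w2=1 w5=0
t6.Δ2 w0=1 w1=0 w3=0 w6=1 w4=1 w9=0 w10=0 w8=1 clk=1 w2=1 w5=1
t6.Δ3 w0=1 w1=0 w3=1 w6=1 w4=1 w9=1 w10=0 w8=1 clk=1 w2=0 w5=1
t6.Δ4 w0=1 w1=1 w3=0 w6=1 w4=1 w9=0 w10=0 w8=1 clk=1 w2=0 w5=1
t6.Δ5 w0=1 w1=0 w3=1 w6=1 w4=1 w9=0 w10=0 w8=1 clk=1 w2=0 w5=1
t6.Δ6 w0=1 w1=1 w3=1 w6=1 w4=1 w9=0 w10=0 w8=1 clk=1 w2=0 w5=1
t7.Δ0 w0=1 w1=1 w3=1 w6=1 w4=1 w9=0 w10=0 w8=1 clk=1 w2=0 w5=1
t7.Δ1 w0=1 w1=1 w3=1 w6=1 w4=1 w9=0 w10=0 w8=1 clk=0 w2=0 w5=1
t8.Δ0 w0=1 w1=1 w3=1 w6=1 w4=1 w9=0 w10=0 w8=1 clk=0 w2=0 w5=1
t8.Δ1 w0=1 w1=1 w3=1 w6=1 w4=1 w9=0 w10=0 w8=1 clk=1 w2=0 w5=1
t8.Δ2 w0=1 w1=1 w3=1 w6=0 w4=1 w9=0 w10=0 w8=0 clk=1 w2=0 w5=0
t8.Δ3 w0=1 w1=1 w3=0 w6=0 w4=1 w9=0 w10=0 w8=0 clk=1 w2=1 w5=0
t8.Δ4 w0=1 w1=0 w3=0 w6=0 w4=1 w9=0 w10=0 w8=0 clk=1 w2=1 w5=0
t9.Δ0 w0=1 w1=0 w3=0 w6=0 w4=1 w9=0 w10=0 w8=0 clk=1 w2=1 w5=0
t9.Δ1 w0=1 w1=0 w3=0 w6=0 w4=1 w9=0 w10=0 w8=0 clk=0 w2=1 w5=0
t10.Δ0 w0=1 w1=0 w3=0 w6=0 w4=1 w9=0 w10=0 w8=0 clk=0 w2=1 w5=0
t10.Δ1 w0=1 w1=0 w3=0 w6=0 w4=1 w9=0 w10=0 w8=0 clk=1 w2=1 w5=0
t10.Δ2 w0=1 w1=0 w3=0 w6=1 w4=1 w9=0 w10=0 w8=1 clk=1 w2=1 w5=1
t10.Δ3 w0=1 w1=0 w3=1 w6=1 w4=1 w9=1 w10=0 w8=1 clk=1 w2=0 w5=1
t10.Δ4 w0=1 w1=1 w3=0 w6=1 w4=1 w9=0 w10=0 w8=1 clk=1 w2=0 w5=1
t10.Δ5 w0=1 w1=0 w3=1 w6=1 w4=1 w9=0 w10=0 w8=1 clk=1 w2=0 w5=1
t10.Δ6 w0=1 w1=1 w3=1 w6=1 w4=1 w9=0 w10=0 w8=1 clk=1 w2=0 w5=1
t11.Δ0 w0=1 w1=1 w3=1 w6=1 w4=1 w9=0 w10=0 w8=1 clk=1 w2=0 w5=1
t11.Δ1 w0=1 w1=1 w3=1 w6=1 w4=1 w9=0 w10=0 w8=1 clk=0 w2=0 w5=1
t12.Δ0 w0=1 w1=1 w3=1 w6=1 w4=1 w9=0 w10=0 w8=1 clk=0 w2=0 w5=1
t12.Δ1 w0=1 w1=1 w3=1 w6=1 w4=1 w9=0 w10=0 w8=1 clk=1 w2=0 w5=1
t12.Δ2 w0=1 w1=1 w3=1 w6=0 w4=1 w9=0 w10=0 w8=0 clk=1 w2=0 w5=0
t12.Δ3 w0=1 w1=1 w3=0 w6=0 w4=1 w9=0 w10=0 w8=0 clk=1 w2=1 w5=0
t12.Δ4 w0=1 w1=0 w3=0 w6=0 w4=1 w9=0 w10=0 w8=0 clk=1 w2=1 w5=0
t13.Δ0 w0=1 w1=0 w3=0 w6=0 w4=1 w9=0 w10=0 w8=0 clk=1 w2=1 w5=0
t13.Δ1 w0=1 w1=0 w3=0 w6=0 w4=1 w9=0 w10=0 w8=0 clk=0 w2=1 w5=0
t14.Δ0 w0=1 w1=0 w3=0 w6=0 w4=1 w9=0 w10=0 w8=0 clk=0 w2=1 w5=0
t14.Δ1 w0=1 w1=0 w3=0 w6=0 w4=1 w9=0 w10=0 w8=0 clk=1 w2=1 w5=0
t14.Δ2 w0=1 w1=0 w3=0 w6=1 w4=1 w9=0 w10=0 w8=1 clk=1 w2=1 w5=1
t14.Δ3 w0=1 w1=0 w3=1 w6=1 w4=1 w9=1 w10=0 w8=1 clk=1 w2=0 w5=1
t14.Δ4 w0=1 w1=1 w3=0 w6=1 w4=1 w9=0 w10=0 w8=1 clk=1 w2=0 w5=1
t14.Δ5 w0=1 w1=0 w3=1 w6=1 w4=1 w9=0 w10=0 w8=1 clk=1 w2=0 w5=1
t14.Δ6 w0=1 w1=1 w3=1 w6=1 w4=1 w9=0 w10=0 w8=1 clk=1 w2=0 w5=1
t15.Δ0 w0=1 w1=1 w3=1 w6=1 w4=1 w9=0 w10=0 w8=1 clk=1 w2=0 w5=1
t15.Δ1 w0=1 w1=1 w3=1 w6=1 w4=1 w9=0 w10=0 w8=1 clk=0 w2=0 w5=1
t16.Δ0 w0=1 w1=1 w3=1 w6=1 w4=1 w9=0 w10=0 w8=1 clk=0 w2=0 w5=1
t16.Δ1 w0=1 w1=1 w3=1 w6=1 w4=1 w9=0 w10=0 w8=1 clk=1 w2=0 w5=1
t16.Δ2 w0=1 w1=1 w3=1 w6=0 w4=1 w9=0 w10=0 w8=0 clk=1 w2=0 w5=0
t16.Δ3 w0=1 w1=1 w3=0 w6=0 w4=1 w9=0 w10=0 w8=0 clk=1 w2=1 w5=0
t16.Δ4 w0=1 w1=0 w3=0 w6=0 w4=1 w9=0 w10=0 w8=0 clk=1 w2=1 w5=0
t17.Δ0 w0=1 w1=0 w3=0 w6=0 w4=1 w9=0 w10=0 w8=0 clk=1 w2=1 w5=0
t17.Δ1 w0=1 w1=0 w3=0 w6=0 w4=1 w9=0 w10=0 w8=0 clk=0 w2=1 w5=0
t18.Δ0 w0=1 w1=0 w3=0 w6=0 w4=1 w9=0 w10=0 w8=0 clk=0 w2=1 w5=0
t18.Δ1 w0=1 w1=0 w3=0 w6=0 w4=1 w9=0 w10=0 w8=0 clk=1 w2=1 w5=0
t18.Δ2 w0=1 w1=0 w3=0 w6=1 w4=1 w9=0 w10=0 w8=1 clk=1 w2=1 w5=1
t18.Δ3 w0=1 w1=0 w3=1 w6=1 w4=1 w9=1 w10=0 w8=1 clk=1 w2=0 w5=1
t18.Δ4 w0=1 w1=1 w3=0 w6=1 w4=1 w9=0 w10=0 w8=1 clk=1 w2=0 w5=1
t18.Δ5 w0=1 w1=0 w3=1 w6=1 w4=1 w9=0 w10=0 w8=1 clk=1 w2=0 w5=1
t18.Δ6 w0=1 w1=1 w3=1 w6=1 w4=1 w9=0 w10=0 w8=1 clk=1 w2=0 w5=1
t19.Δ0 w0=1 w1=1 w3=1 w6=1 w4=1 w9=0 w10=0 w8=1 clk=1 w2=0 w5=1
t19.Δ1 w0=1 w1=1 w3=1 w6=1 w4=1 w9=0 w10=0 w8=1 clk=0 w2=0 w5=1

yes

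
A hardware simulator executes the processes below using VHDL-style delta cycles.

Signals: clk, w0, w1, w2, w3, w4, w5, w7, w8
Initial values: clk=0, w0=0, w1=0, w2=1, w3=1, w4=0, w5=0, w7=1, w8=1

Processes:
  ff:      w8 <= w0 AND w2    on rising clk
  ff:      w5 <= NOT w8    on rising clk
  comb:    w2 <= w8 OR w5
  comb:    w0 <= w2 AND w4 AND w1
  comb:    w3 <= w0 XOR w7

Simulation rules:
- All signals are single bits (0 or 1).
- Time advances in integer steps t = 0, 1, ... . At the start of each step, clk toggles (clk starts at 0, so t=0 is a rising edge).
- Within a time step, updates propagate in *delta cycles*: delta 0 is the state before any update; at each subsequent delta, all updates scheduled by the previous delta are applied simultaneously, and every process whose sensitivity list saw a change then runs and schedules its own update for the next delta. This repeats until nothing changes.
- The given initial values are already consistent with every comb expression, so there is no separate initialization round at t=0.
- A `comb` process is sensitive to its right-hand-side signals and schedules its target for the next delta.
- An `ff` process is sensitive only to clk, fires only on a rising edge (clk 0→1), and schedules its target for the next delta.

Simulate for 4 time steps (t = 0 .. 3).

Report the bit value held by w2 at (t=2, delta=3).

1

t0.Δ0 w7=1 w0=0 w8=1 w1=0 w5=0 w2=1 w3=1 w4=0 clk=0
t0.Δ1 w7=1 w0=0 w8=1 w1=0 w5=0 w2=1 w3=1 w4=0 clk=1
t0.Δ2 w7=1 w0=0 w8=0 w1=0 w5=0 w2=1 w3=1 w4=0 clk=1
t0.Δ3 w7=1 w0=0 w8=0 w1=0 w5=0 w2=0 w3=1 w4=0 clk=1
t1.Δ0 w7=1 w0=0 w8=0 w1=0 w5=0 w2=0 w3=1 w4=0 clk=1
t1.Δ1 w7=1 w0=0 w8=0 w1=0 w5=0 w2=0 w3=1 w4=0 clk=0
t2.Δ0 w7=1 w0=0 w8=0 w1=0 w5=0 w2=0 w3=1 w4=0 clk=0
t2.Δ1 w7=1 w0=0 w8=0 w1=0 w5=0 w2=0 w3=1 w4=0 clk=1
t2.Δ2 w7=1 w0=0 w8=0 w1=0 w5=1 w2=0 w3=1 w4=0 clk=1
t2.Δ3 w7=1 w0=0 w8=0 w1=0 w5=1 w2=1 w3=1 w4=0 clk=1
t3.Δ0 w7=1 w0=0 w8=0 w1=0 w5=1 w2=1 w3=1 w4=0 clk=1
t3.Δ1 w7=1 w0=0 w8=0 w1=0 w5=1 w2=1 w3=1 w4=0 clk=0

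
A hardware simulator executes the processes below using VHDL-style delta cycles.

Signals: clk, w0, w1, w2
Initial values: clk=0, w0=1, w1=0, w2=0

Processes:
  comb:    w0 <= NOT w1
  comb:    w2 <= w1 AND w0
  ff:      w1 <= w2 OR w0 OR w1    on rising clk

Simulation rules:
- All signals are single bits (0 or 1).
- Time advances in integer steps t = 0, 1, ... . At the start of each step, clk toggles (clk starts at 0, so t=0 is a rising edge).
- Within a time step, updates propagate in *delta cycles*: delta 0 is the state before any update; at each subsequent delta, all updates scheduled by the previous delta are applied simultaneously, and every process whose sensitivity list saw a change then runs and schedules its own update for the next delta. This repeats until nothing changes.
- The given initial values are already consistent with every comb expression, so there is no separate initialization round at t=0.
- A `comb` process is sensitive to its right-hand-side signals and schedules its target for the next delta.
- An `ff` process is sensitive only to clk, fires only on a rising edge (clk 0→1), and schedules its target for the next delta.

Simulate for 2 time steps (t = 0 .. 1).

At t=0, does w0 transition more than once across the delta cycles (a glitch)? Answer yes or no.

no

[bits: w2,w1,w0,clk]
t=0: Δ0=0010 Δ1=0011 Δ2=0111 Δ3=1101 Δ4=0101 | 4Δ
t=1: Δ0=0101 Δ1=0100 | 1Δ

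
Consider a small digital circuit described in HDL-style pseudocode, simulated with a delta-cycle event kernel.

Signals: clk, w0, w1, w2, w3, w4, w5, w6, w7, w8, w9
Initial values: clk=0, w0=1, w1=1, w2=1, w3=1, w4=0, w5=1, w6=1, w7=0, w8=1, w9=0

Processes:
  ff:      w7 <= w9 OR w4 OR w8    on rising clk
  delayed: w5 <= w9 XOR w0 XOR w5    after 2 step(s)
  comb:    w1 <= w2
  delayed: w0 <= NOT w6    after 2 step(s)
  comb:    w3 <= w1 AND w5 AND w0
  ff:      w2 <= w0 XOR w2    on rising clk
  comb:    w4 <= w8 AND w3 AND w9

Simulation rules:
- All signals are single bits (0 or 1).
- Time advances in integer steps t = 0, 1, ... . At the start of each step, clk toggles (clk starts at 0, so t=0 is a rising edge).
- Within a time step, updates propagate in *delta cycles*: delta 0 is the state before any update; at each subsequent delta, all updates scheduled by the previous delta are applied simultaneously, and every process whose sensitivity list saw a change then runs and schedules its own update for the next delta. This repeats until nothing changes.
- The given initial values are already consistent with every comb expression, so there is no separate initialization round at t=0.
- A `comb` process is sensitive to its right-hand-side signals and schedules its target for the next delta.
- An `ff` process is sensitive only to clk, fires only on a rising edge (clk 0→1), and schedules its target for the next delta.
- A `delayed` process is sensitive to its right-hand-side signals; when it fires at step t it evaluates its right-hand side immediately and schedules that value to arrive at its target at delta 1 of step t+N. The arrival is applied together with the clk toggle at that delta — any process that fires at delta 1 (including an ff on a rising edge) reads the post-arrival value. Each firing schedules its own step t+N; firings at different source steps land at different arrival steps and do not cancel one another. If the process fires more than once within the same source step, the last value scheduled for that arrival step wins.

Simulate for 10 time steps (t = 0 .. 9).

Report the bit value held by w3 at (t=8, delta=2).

1

t0.Δ0 w7=0 w1=1 w0=1 clk=0 w9=0 w5=1 w4=0 w2=1 w3=1 w8=1 w6=1
t0.Δ1 w7=0 w1=1 w0=1 clk=1 w9=0 w5=1 w4=0 w2=1 w3=1 w8=1 w6=1
t0.Δ2 w7=1 w1=1 w0=1 clk=1 w9=0 w5=1 w4=0 w2=0 w3=1 w8=1 w6=1
t0.Δ3 w7=1 w1=0 w0=1 clk=1 w9=0 w5=1 w4=0 w2=0 w3=1 w8=1 w6=1
t0.Δ4 w7=1 w1=0 w0=1 clk=1 w9=0 w5=1 w4=0 w2=0 w3=0 w8=1 w6=1
t1.Δ0 w7=1 w1=0 w0=1 clk=1 w9=0 w5=1 w4=0 w2=0 w3=0 w8=1 w6=1
t1.Δ1 w7=1 w1=0 w0=1 clk=0 w9=0 w5=1 w4=0 w2=0 w3=0 w8=1 w6=1
t2.Δ0 w7=1 w1=0 w0=1 clk=0 w9=0 w5=1 w4=0 w2=0 w3=0 w8=1 w6=1
t2.Δ1 w7=1 w1=0 w0=1 clk=1 w9=0 w5=1 w4=0 w2=0 w3=0 w8=1 w6=1
t2.Δ2 w7=1 w1=0 w0=1 clk=1 w9=0 w5=1 w4=0 w2=1 w3=0 w8=1 w6=1
t2.Δ3 w7=1 w1=1 w0=1 clk=1 w9=0 w5=1 w4=0 w2=1 w3=0 w8=1 w6=1
t2.Δ4 w7=1 w1=1 w0=1 clk=1 w9=0 w5=1 w4=0 w2=1 w3=1 w8=1 w6=1
t3.Δ0 w7=1 w1=1 w0=1 clk=1 w9=0 w5=1 w4=0 w2=1 w3=1 w8=1 w6=1
t3.Δ1 w7=1 w1=1 w0=1 clk=0 w9=0 w5=1 w4=0 w2=1 w3=1 w8=1 w6=1
t4.Δ0 w7=1 w1=1 w0=1 clk=0 w9=0 w5=1 w4=0 w2=1 w3=1 w8=1 w6=1
t4.Δ1 w7=1 w1=1 w0=1 clk=1 w9=0 w5=1 w4=0 w2=1 w3=1 w8=1 w6=1
t4.Δ2 w7=1 w1=1 w0=1 clk=1 w9=0 w5=1 w4=0 w2=0 w3=1 w8=1 w6=1
t4.Δ3 w7=1 w1=0 w0=1 clk=1 w9=0 w5=1 w4=0 w2=0 w3=1 w8=1 w6=1
t4.Δ4 w7=1 w1=0 w0=1 clk=1 w9=0 w5=1 w4=0 w2=0 w3=0 w8=1 w6=1
t5.Δ0 w7=1 w1=0 w0=1 clk=1 w9=0 w5=1 w4=0 w2=0 w3=0 w8=1 w6=1
t5.Δ1 w7=1 w1=0 w0=1 clk=0 w9=0 w5=1 w4=0 w2=0 w3=0 w8=1 w6=1
t6.Δ0 w7=1 w1=0 w0=1 clk=0 w9=0 w5=1 w4=0 w2=0 w3=0 w8=1 w6=1
t6.Δ1 w7=1 w1=0 w0=1 clk=1 w9=0 w5=1 w4=0 w2=0 w3=0 w8=1 w6=1
t6.Δ2 w7=1 w1=0 w0=1 clk=1 w9=0 w5=1 w4=0 w2=1 w3=0 w8=1 w6=1
t6.Δ3 w7=1 w1=1 w0=1 clk=1 w9=0 w5=1 w4=0 w2=1 w3=0 w8=1 w6=1
t6.Δ4 w7=1 w1=1 w0=1 clk=1 w9=0 w5=1 w4=0 w2=1 w3=1 w8=1 w6=1
t7.Δ0 w7=1 w1=1 w0=1 clk=1 w9=0 w5=1 w4=0 w2=1 w3=1 w8=1 w6=1
t7.Δ1 w7=1 w1=1 w0=1 clk=0 w9=0 w5=1 w4=0 w2=1 w3=1 w8=1 w6=1
t8.Δ0 w7=1 w1=1 w0=1 clk=0 w9=0 w5=1 w4=0 w2=1 w3=1 w8=1 w6=1
t8.Δ1 w7=1 w1=1 w0=1 clk=1 w9=0 w5=1 w4=0 w2=1 w3=1 w8=1 w6=1
t8.Δ2 w7=1 w1=1 w0=1 clk=1 w9=0 w5=1 w4=0 w2=0 w3=1 w8=1 w6=1
t8.Δ3 w7=1 w1=0 w0=1 clk=1 w9=0 w5=1 w4=0 w2=0 w3=1 w8=1 w6=1
t8.Δ4 w7=1 w1=0 w0=1 clk=1 w9=0 w5=1 w4=0 w2=0 w3=0 w8=1 w6=1
t9.Δ0 w7=1 w1=0 w0=1 clk=1 w9=0 w5=1 w4=0 w2=0 w3=0 w8=1 w6=1
t9.Δ1 w7=1 w1=0 w0=1 clk=0 w9=0 w5=1 w4=0 w2=0 w3=0 w8=1 w6=1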